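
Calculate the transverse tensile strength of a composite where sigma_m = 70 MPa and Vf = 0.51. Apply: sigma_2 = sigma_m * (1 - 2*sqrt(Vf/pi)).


factor = 1 - 2*sqrt(0.51/pi) = 0.1942
sigma_2 = 70 * 0.1942 = 13.59 MPa

13.59 MPa


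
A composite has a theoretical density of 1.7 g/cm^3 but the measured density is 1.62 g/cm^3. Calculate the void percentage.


Void% = (rho_theo - rho_actual)/rho_theo * 100 = (1.7 - 1.62)/1.7 * 100 = 4.71%

4.71%


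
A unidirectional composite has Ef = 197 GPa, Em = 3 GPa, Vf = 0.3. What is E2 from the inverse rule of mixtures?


1/E2 = Vf/Ef + (1-Vf)/Em = 0.3/197 + 0.7/3
E2 = 4.26 GPa

4.26 GPa


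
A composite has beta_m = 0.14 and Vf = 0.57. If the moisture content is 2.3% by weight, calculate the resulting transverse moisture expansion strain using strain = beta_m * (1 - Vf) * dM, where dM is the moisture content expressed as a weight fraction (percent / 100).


dM = 2.3/100 = 0.023
strain = beta_m * (1-Vf) * dM = 0.14 * 0.43 * 0.023 = 0.0013846

0.0013846


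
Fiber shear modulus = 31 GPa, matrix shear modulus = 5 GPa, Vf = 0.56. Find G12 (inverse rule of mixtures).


1/G12 = Vf/Gf + (1-Vf)/Gm = 0.56/31 + 0.44/5
G12 = 9.43 GPa

9.43 GPa


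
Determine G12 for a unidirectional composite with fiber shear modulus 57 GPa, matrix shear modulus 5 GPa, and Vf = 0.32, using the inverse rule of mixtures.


1/G12 = Vf/Gf + (1-Vf)/Gm = 0.32/57 + 0.68/5
G12 = 7.06 GPa

7.06 GPa


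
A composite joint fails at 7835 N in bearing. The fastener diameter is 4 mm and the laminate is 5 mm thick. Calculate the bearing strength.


sigma_br = F/(d*h) = 7835/(4*5) = 391.8 MPa

391.8 MPa


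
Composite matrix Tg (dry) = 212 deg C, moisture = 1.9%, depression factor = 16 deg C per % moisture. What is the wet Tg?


Tg_wet = Tg_dry - k*moisture = 212 - 16*1.9 = 181.6 deg C

181.6 deg C


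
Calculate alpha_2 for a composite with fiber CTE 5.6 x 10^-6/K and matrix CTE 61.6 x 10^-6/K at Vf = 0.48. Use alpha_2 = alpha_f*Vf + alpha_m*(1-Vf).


alpha_2 = alpha_f*Vf + alpha_m*(1-Vf) = 5.6*0.48 + 61.6*0.52 = 34.7 x 10^-6/K

34.7 x 10^-6/K


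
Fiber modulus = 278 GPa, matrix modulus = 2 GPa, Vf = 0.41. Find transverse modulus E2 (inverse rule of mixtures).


1/E2 = Vf/Ef + (1-Vf)/Em = 0.41/278 + 0.59/2
E2 = 3.37 GPa

3.37 GPa


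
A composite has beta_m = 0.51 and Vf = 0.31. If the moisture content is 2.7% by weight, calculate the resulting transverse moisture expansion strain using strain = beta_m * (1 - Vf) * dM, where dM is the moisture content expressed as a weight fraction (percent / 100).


dM = 2.7/100 = 0.027
strain = beta_m * (1-Vf) * dM = 0.51 * 0.69 * 0.027 = 0.0095013

0.0095013


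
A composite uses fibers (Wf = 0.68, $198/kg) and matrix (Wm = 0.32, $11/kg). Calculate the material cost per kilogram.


Cost = cost_f*Wf + cost_m*Wm = 198*0.68 + 11*0.32 = $138.16/kg

$138.16/kg


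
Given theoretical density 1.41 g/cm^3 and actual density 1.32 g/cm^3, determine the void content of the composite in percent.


Void% = (rho_theo - rho_actual)/rho_theo * 100 = (1.41 - 1.32)/1.41 * 100 = 6.38%

6.38%


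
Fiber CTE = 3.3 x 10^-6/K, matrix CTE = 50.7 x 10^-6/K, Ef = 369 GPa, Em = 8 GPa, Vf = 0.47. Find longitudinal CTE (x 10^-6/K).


E1 = Ef*Vf + Em*(1-Vf) = 177.67
alpha_1 = (alpha_f*Ef*Vf + alpha_m*Em*(1-Vf))/E1 = 4.43 x 10^-6/K

4.43 x 10^-6/K


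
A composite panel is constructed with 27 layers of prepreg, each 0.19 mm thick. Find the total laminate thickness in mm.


h = n * t_ply = 27 * 0.19 = 5.13 mm

5.13 mm


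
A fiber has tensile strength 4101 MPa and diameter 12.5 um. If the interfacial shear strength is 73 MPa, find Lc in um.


Lc = sigma_f * d / (2 * tau_i) = 4101 * 12.5 / (2 * 73) = 351.1 um

351.1 um


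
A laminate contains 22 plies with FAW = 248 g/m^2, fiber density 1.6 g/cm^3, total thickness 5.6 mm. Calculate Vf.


Vf = n * FAW / (rho_f * h * 1000) = 22 * 248 / (1.6 * 5.6 * 1000) = 0.6089

0.6089


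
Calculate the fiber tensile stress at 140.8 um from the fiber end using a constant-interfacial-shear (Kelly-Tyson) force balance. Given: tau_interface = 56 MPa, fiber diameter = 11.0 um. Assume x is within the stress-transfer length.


Force balance: sigma_f * (pi*d^2/4) = tau * (pi*d) * x  ->  sigma_f = 4 * tau * x / d
sigma_f = 4 * 56 * 140.8 / 11.0 = 2867.2 MPa

2867.2 MPa


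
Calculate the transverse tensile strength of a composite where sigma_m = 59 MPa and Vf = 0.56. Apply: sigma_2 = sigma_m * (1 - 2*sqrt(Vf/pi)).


factor = 1 - 2*sqrt(0.56/pi) = 0.1556
sigma_2 = 59 * 0.1556 = 9.18 MPa

9.18 MPa


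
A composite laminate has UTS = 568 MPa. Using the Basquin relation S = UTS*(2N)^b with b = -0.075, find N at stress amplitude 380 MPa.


N = 0.5 * (S/UTS)^(1/b) = 0.5 * (380/568)^(1/-0.075) = 106.2918 cycles

106.2918 cycles


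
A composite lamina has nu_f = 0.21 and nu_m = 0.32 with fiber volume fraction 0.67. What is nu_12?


nu_12 = nu_f*Vf + nu_m*(1-Vf) = 0.21*0.67 + 0.32*0.33 = 0.2463

0.2463


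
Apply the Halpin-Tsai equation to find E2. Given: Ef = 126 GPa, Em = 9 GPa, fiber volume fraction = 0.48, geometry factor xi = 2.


eta = (Ef/Em - 1)/(Ef/Em + xi) = (14.0 - 1)/(14.0 + 2) = 0.8125
E2 = Em*(1+xi*eta*Vf)/(1-eta*Vf) = 26.26 GPa

26.26 GPa


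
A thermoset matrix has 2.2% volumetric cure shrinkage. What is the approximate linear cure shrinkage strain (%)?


Linear shrinkage ≈ vol_shrink/3 = 2.2/3 = 0.733%

0.733%


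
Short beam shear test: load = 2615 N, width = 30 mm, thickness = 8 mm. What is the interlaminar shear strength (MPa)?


ILSS = 3F/(4bh) = 3*2615/(4*30*8) = 8.17 MPa

8.17 MPa


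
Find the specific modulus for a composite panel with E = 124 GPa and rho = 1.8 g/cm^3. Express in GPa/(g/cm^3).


Specific stiffness = E/rho = 124/1.8 = 68.9 GPa/(g/cm^3)

68.9 GPa/(g/cm^3)


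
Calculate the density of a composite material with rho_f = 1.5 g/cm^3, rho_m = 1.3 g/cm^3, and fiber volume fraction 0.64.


rho_c = rho_f*Vf + rho_m*(1-Vf) = 1.5*0.64 + 1.3*0.36 = 1.428 g/cm^3

1.428 g/cm^3


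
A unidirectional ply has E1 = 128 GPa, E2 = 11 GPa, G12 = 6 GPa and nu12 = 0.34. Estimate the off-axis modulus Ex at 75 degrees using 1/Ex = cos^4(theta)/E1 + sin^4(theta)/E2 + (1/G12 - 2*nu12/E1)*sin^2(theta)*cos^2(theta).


cos^4(75) = 0.004487, sin^4(75) = 0.870513, sin^2(75)*cos^2(75) = 0.0625
1/G12 - 2*nu12/E1 = 1/6 - 2*0.34/128 = 0.161354 GPa^-1
1/Ex = 0.004487/128 + 0.870513/11 + 0.161354*0.0625 = 0.0892572 GPa^-1
Ex = 11.2 GPa

11.2 GPa


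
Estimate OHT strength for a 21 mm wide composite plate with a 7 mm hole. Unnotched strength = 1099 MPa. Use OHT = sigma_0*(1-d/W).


OHT = sigma_0*(1-d/W) = 1099*(1-7/21) = 732.7 MPa

732.7 MPa


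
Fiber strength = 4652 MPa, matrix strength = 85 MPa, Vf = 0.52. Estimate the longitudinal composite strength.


sigma_1 = sigma_f*Vf + sigma_m*(1-Vf) = 4652*0.52 + 85*0.48 = 2459.8 MPa

2459.8 MPa


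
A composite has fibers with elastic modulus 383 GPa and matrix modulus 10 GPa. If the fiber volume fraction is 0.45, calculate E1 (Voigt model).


E1 = Ef*Vf + Em*(1-Vf) = 383*0.45 + 10*0.55 = 177.85 GPa

177.85 GPa


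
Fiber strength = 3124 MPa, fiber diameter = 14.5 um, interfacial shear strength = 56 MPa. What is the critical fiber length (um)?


Lc = sigma_f * d / (2 * tau_i) = 3124 * 14.5 / (2 * 56) = 404.4 um

404.4 um


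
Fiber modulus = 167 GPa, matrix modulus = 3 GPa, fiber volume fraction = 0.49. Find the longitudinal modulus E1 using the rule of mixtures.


E1 = Ef*Vf + Em*(1-Vf) = 167*0.49 + 3*0.51 = 83.36 GPa

83.36 GPa


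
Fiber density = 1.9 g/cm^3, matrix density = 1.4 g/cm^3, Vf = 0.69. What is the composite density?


rho_c = rho_f*Vf + rho_m*(1-Vf) = 1.9*0.69 + 1.4*0.31 = 1.745 g/cm^3

1.745 g/cm^3


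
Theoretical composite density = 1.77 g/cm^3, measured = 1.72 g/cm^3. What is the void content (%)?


Void% = (rho_theo - rho_actual)/rho_theo * 100 = (1.77 - 1.72)/1.77 * 100 = 2.82%

2.82%


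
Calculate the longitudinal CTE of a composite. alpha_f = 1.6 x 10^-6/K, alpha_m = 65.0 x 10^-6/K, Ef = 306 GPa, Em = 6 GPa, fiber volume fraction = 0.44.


E1 = Ef*Vf + Em*(1-Vf) = 138.0
alpha_1 = (alpha_f*Ef*Vf + alpha_m*Em*(1-Vf))/E1 = 3.14 x 10^-6/K

3.14 x 10^-6/K


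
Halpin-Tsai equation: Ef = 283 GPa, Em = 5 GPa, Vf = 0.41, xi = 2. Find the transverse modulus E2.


eta = (Ef/Em - 1)/(Ef/Em + xi) = (56.6 - 1)/(56.6 + 2) = 0.9488
E2 = Em*(1+xi*eta*Vf)/(1-eta*Vf) = 14.55 GPa

14.55 GPa


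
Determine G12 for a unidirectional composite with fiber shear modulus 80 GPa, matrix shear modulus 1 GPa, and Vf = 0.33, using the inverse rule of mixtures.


1/G12 = Vf/Gf + (1-Vf)/Gm = 0.33/80 + 0.67/1
G12 = 1.48 GPa

1.48 GPa


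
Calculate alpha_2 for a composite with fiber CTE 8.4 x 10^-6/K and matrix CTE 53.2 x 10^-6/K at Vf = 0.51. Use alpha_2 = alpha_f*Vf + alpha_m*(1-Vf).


alpha_2 = alpha_f*Vf + alpha_m*(1-Vf) = 8.4*0.51 + 53.2*0.49 = 30.4 x 10^-6/K

30.4 x 10^-6/K


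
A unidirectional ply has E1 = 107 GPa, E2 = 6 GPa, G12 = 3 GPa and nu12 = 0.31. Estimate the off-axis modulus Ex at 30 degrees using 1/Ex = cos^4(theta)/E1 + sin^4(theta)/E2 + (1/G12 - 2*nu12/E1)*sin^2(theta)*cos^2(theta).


cos^4(30) = 0.5625, sin^4(30) = 0.0625, sin^2(30)*cos^2(30) = 0.1875
1/G12 - 2*nu12/E1 = 1/3 - 2*0.31/107 = 0.327539 GPa^-1
1/Ex = 0.5625/107 + 0.0625/6 + 0.327539*0.1875 = 0.0770872 GPa^-1
Ex = 12.97 GPa

12.97 GPa


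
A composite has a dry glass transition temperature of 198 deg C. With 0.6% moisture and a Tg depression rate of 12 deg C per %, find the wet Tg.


Tg_wet = Tg_dry - k*moisture = 198 - 12*0.6 = 190.8 deg C

190.8 deg C


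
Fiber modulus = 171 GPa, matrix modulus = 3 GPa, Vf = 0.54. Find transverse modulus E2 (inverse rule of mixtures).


1/E2 = Vf/Ef + (1-Vf)/Em = 0.54/171 + 0.46/3
E2 = 6.39 GPa

6.39 GPa


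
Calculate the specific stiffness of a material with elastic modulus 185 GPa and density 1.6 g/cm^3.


Specific stiffness = E/rho = 185/1.6 = 115.6 GPa/(g/cm^3)

115.6 GPa/(g/cm^3)


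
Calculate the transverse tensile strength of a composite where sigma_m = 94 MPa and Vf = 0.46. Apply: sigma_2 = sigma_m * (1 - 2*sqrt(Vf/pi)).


factor = 1 - 2*sqrt(0.46/pi) = 0.2347
sigma_2 = 94 * 0.2347 = 22.06 MPa

22.06 MPa


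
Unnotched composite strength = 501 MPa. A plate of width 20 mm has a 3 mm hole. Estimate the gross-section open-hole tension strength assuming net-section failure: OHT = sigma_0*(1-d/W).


OHT = sigma_0*(1-d/W) = 501*(1-3/20) = 425.9 MPa

425.9 MPa


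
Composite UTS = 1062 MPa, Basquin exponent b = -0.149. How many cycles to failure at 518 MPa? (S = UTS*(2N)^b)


N = 0.5 * (S/UTS)^(1/b) = 0.5 * (518/1062)^(1/-0.149) = 61.8803 cycles

61.8803 cycles


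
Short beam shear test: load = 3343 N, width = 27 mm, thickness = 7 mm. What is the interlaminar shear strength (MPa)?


ILSS = 3F/(4bh) = 3*3343/(4*27*7) = 13.27 MPa

13.27 MPa


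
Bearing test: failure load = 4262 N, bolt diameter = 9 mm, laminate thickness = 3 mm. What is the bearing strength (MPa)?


sigma_br = F/(d*h) = 4262/(9*3) = 157.9 MPa

157.9 MPa


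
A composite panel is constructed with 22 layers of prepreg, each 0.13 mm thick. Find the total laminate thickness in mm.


h = n * t_ply = 22 * 0.13 = 2.86 mm

2.86 mm


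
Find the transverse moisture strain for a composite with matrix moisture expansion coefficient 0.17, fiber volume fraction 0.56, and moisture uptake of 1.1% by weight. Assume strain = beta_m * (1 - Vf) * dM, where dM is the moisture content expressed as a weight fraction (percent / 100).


dM = 1.1/100 = 0.011
strain = beta_m * (1-Vf) * dM = 0.17 * 0.44 * 0.011 = 0.0008228

0.0008228


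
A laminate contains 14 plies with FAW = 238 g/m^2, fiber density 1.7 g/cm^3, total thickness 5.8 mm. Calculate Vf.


Vf = n * FAW / (rho_f * h * 1000) = 14 * 238 / (1.7 * 5.8 * 1000) = 0.3379

0.3379


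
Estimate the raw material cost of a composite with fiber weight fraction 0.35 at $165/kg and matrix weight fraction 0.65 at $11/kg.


Cost = cost_f*Wf + cost_m*Wm = 165*0.35 + 11*0.65 = $64.9/kg

$64.9/kg


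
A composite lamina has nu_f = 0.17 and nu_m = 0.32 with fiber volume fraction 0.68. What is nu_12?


nu_12 = nu_f*Vf + nu_m*(1-Vf) = 0.17*0.68 + 0.32*0.32 = 0.218

0.218


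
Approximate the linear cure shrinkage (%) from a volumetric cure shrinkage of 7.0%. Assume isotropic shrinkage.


Linear shrinkage ≈ vol_shrink/3 = 7.0/3 = 2.333%

2.333%


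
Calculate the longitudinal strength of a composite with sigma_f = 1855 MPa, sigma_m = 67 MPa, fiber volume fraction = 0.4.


sigma_1 = sigma_f*Vf + sigma_m*(1-Vf) = 1855*0.4 + 67*0.6 = 782.2 MPa

782.2 MPa


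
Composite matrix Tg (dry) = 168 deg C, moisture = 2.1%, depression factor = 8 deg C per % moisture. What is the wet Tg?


Tg_wet = Tg_dry - k*moisture = 168 - 8*2.1 = 151.2 deg C

151.2 deg C


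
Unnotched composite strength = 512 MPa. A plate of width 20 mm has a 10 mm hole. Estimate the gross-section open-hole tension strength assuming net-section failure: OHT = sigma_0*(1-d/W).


OHT = sigma_0*(1-d/W) = 512*(1-10/20) = 256.0 MPa

256.0 MPa


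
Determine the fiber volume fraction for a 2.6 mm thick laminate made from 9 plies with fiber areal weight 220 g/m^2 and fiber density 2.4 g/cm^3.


Vf = n * FAW / (rho_f * h * 1000) = 9 * 220 / (2.4 * 2.6 * 1000) = 0.3173

0.3173


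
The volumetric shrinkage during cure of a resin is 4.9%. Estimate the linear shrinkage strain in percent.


Linear shrinkage ≈ vol_shrink/3 = 4.9/3 = 1.633%

1.633%


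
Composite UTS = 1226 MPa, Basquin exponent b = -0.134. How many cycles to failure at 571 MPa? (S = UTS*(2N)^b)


N = 0.5 * (S/UTS)^(1/b) = 0.5 * (571/1226)^(1/-0.134) = 149.7942 cycles

149.7942 cycles


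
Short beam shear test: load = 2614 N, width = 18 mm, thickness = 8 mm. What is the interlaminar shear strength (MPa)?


ILSS = 3F/(4bh) = 3*2614/(4*18*8) = 13.61 MPa

13.61 MPa


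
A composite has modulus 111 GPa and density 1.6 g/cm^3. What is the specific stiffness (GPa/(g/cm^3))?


Specific stiffness = E/rho = 111/1.6 = 69.4 GPa/(g/cm^3)

69.4 GPa/(g/cm^3)


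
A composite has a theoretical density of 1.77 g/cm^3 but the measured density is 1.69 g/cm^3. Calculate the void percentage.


Void% = (rho_theo - rho_actual)/rho_theo * 100 = (1.77 - 1.69)/1.77 * 100 = 4.52%

4.52%


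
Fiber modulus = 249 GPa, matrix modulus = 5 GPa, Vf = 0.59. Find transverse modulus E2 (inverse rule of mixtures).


1/E2 = Vf/Ef + (1-Vf)/Em = 0.59/249 + 0.41/5
E2 = 11.85 GPa

11.85 GPa


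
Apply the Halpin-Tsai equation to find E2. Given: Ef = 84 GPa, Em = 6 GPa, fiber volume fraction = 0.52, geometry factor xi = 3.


eta = (Ef/Em - 1)/(Ef/Em + xi) = (14.0 - 1)/(14.0 + 3) = 0.7647
E2 = Em*(1+xi*eta*Vf)/(1-eta*Vf) = 21.84 GPa

21.84 GPa


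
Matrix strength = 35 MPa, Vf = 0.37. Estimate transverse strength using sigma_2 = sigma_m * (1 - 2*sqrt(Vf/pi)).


factor = 1 - 2*sqrt(0.37/pi) = 0.3136
sigma_2 = 35 * 0.3136 = 10.98 MPa

10.98 MPa


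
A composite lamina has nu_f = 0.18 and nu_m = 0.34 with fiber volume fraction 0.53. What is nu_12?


nu_12 = nu_f*Vf + nu_m*(1-Vf) = 0.18*0.53 + 0.34*0.47 = 0.2552

0.2552


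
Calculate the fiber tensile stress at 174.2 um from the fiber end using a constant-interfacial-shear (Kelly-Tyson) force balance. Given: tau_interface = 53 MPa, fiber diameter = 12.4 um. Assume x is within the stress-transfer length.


Force balance: sigma_f * (pi*d^2/4) = tau * (pi*d) * x  ->  sigma_f = 4 * tau * x / d
sigma_f = 4 * 53 * 174.2 / 12.4 = 2978.3 MPa

2978.3 MPa


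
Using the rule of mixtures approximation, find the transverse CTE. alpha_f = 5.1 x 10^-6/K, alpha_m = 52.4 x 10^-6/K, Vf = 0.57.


alpha_2 = alpha_f*Vf + alpha_m*(1-Vf) = 5.1*0.57 + 52.4*0.43 = 25.4 x 10^-6/K

25.4 x 10^-6/K


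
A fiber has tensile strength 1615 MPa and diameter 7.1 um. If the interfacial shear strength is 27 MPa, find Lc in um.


Lc = sigma_f * d / (2 * tau_i) = 1615 * 7.1 / (2 * 27) = 212.3 um

212.3 um


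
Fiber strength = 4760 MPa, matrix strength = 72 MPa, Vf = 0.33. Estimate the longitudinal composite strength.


sigma_1 = sigma_f*Vf + sigma_m*(1-Vf) = 4760*0.33 + 72*0.67 = 1619.0 MPa

1619.0 MPa


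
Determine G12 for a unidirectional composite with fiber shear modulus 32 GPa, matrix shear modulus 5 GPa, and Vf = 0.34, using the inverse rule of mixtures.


1/G12 = Vf/Gf + (1-Vf)/Gm = 0.34/32 + 0.66/5
G12 = 7.01 GPa

7.01 GPa


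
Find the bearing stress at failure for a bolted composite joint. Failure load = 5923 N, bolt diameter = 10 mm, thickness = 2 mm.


sigma_br = F/(d*h) = 5923/(10*2) = 296.2 MPa

296.2 MPa


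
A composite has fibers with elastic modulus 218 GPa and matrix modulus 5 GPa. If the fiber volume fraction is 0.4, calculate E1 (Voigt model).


E1 = Ef*Vf + Em*(1-Vf) = 218*0.4 + 5*0.6 = 90.2 GPa

90.2 GPa


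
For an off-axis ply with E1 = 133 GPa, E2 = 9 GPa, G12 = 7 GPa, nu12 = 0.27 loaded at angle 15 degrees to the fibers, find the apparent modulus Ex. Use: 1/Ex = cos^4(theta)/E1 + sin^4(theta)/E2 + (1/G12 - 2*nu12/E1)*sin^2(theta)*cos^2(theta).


cos^4(15) = 0.870513, sin^4(15) = 0.004487, sin^2(15)*cos^2(15) = 0.0625
1/G12 - 2*nu12/E1 = 1/7 - 2*0.27/133 = 0.138797 GPa^-1
1/Ex = 0.870513/133 + 0.004487/9 + 0.138797*0.0625 = 0.0157186 GPa^-1
Ex = 63.62 GPa

63.62 GPa


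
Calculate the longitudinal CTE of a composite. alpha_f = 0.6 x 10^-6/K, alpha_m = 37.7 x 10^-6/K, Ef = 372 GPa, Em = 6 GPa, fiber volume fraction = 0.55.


E1 = Ef*Vf + Em*(1-Vf) = 207.3
alpha_1 = (alpha_f*Ef*Vf + alpha_m*Em*(1-Vf))/E1 = 1.08 x 10^-6/K

1.08 x 10^-6/K


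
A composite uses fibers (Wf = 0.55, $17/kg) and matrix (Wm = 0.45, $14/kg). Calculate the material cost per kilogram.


Cost = cost_f*Wf + cost_m*Wm = 17*0.55 + 14*0.45 = $15.65/kg

$15.65/kg


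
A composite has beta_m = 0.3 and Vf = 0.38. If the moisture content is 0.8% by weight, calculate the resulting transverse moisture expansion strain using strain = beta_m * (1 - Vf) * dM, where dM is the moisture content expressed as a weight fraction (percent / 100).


dM = 0.8/100 = 0.008
strain = beta_m * (1-Vf) * dM = 0.3 * 0.62 * 0.008 = 0.001488

0.001488


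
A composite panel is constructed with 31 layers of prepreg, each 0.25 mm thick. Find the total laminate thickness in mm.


h = n * t_ply = 31 * 0.25 = 7.75 mm

7.75 mm


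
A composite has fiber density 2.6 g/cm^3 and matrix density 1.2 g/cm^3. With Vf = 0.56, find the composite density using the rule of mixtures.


rho_c = rho_f*Vf + rho_m*(1-Vf) = 2.6*0.56 + 1.2*0.44 = 1.984 g/cm^3

1.984 g/cm^3


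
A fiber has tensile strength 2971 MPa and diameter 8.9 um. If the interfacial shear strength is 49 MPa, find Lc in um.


Lc = sigma_f * d / (2 * tau_i) = 2971 * 8.9 / (2 * 49) = 269.8 um

269.8 um


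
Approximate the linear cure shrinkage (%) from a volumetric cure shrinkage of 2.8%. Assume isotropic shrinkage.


Linear shrinkage ≈ vol_shrink/3 = 2.8/3 = 0.933%

0.933%


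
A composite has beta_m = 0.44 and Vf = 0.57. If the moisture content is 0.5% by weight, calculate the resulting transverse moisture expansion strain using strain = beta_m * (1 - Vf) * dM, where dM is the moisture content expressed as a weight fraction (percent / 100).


dM = 0.5/100 = 0.005
strain = beta_m * (1-Vf) * dM = 0.44 * 0.43 * 0.005 = 0.000946

0.000946


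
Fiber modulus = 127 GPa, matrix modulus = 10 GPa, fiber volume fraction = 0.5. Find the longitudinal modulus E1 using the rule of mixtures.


E1 = Ef*Vf + Em*(1-Vf) = 127*0.5 + 10*0.5 = 68.5 GPa

68.5 GPa


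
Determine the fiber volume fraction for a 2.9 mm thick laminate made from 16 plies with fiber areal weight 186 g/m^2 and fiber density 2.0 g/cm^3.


Vf = n * FAW / (rho_f * h * 1000) = 16 * 186 / (2.0 * 2.9 * 1000) = 0.5131

0.5131


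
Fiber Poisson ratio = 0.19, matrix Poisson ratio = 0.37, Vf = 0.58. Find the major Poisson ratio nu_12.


nu_12 = nu_f*Vf + nu_m*(1-Vf) = 0.19*0.58 + 0.37*0.42 = 0.2656

0.2656


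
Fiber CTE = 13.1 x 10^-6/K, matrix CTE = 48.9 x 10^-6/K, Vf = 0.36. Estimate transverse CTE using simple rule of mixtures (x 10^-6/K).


alpha_2 = alpha_f*Vf + alpha_m*(1-Vf) = 13.1*0.36 + 48.9*0.64 = 36.0 x 10^-6/K

36.0 x 10^-6/K


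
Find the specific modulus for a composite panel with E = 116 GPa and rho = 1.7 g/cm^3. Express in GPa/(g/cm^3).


Specific stiffness = E/rho = 116/1.7 = 68.2 GPa/(g/cm^3)

68.2 GPa/(g/cm^3)


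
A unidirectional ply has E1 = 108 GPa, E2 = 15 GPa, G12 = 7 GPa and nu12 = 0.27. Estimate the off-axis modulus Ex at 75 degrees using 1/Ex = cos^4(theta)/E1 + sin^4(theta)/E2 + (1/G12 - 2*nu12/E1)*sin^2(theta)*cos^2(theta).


cos^4(75) = 0.004487, sin^4(75) = 0.870513, sin^2(75)*cos^2(75) = 0.0625
1/G12 - 2*nu12/E1 = 1/7 - 2*0.27/108 = 0.137857 GPa^-1
1/Ex = 0.004487/108 + 0.870513/15 + 0.137857*0.0625 = 0.0666918 GPa^-1
Ex = 14.99 GPa

14.99 GPa


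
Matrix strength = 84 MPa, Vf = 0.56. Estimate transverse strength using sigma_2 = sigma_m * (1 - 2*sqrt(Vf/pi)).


factor = 1 - 2*sqrt(0.56/pi) = 0.1556
sigma_2 = 84 * 0.1556 = 13.07 MPa

13.07 MPa


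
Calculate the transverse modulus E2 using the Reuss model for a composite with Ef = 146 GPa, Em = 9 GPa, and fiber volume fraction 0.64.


1/E2 = Vf/Ef + (1-Vf)/Em = 0.64/146 + 0.36/9
E2 = 22.53 GPa

22.53 GPa


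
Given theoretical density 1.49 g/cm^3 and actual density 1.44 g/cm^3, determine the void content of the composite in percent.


Void% = (rho_theo - rho_actual)/rho_theo * 100 = (1.49 - 1.44)/1.49 * 100 = 3.36%

3.36%


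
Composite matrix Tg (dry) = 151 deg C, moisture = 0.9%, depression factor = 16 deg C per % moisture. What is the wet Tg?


Tg_wet = Tg_dry - k*moisture = 151 - 16*0.9 = 136.6 deg C

136.6 deg C


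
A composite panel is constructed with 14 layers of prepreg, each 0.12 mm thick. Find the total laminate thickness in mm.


h = n * t_ply = 14 * 0.12 = 1.68 mm

1.68 mm


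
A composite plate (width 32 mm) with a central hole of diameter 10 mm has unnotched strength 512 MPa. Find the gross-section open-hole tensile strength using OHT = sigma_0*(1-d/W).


OHT = sigma_0*(1-d/W) = 512*(1-10/32) = 352.0 MPa

352.0 MPa


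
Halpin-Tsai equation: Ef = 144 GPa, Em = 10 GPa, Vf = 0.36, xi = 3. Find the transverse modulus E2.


eta = (Ef/Em - 1)/(Ef/Em + xi) = (14.4 - 1)/(14.4 + 3) = 0.7701
E2 = Em*(1+xi*eta*Vf)/(1-eta*Vf) = 25.34 GPa

25.34 GPa


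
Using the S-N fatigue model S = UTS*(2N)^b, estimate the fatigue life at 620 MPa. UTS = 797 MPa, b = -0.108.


N = 0.5 * (S/UTS)^(1/b) = 0.5 * (620/797)^(1/-0.108) = 5.1150 cycles

5.1150 cycles


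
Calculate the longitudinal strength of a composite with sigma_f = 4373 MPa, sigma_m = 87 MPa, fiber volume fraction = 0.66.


sigma_1 = sigma_f*Vf + sigma_m*(1-Vf) = 4373*0.66 + 87*0.34 = 2915.8 MPa

2915.8 MPa


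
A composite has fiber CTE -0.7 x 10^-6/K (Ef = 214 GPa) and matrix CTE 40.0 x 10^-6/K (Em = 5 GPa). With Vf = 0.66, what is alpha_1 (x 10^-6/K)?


E1 = Ef*Vf + Em*(1-Vf) = 142.94
alpha_1 = (alpha_f*Ef*Vf + alpha_m*Em*(1-Vf))/E1 = -0.22 x 10^-6/K

-0.22 x 10^-6/K


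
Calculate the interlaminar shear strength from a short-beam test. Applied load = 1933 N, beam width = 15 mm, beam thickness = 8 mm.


ILSS = 3F/(4bh) = 3*1933/(4*15*8) = 12.08 MPa

12.08 MPa


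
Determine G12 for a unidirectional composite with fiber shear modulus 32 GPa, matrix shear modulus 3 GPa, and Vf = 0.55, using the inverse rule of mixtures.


1/G12 = Vf/Gf + (1-Vf)/Gm = 0.55/32 + 0.45/3
G12 = 5.98 GPa

5.98 GPa


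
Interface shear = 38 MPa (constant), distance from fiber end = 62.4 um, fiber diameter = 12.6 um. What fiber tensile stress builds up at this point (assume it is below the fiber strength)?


Force balance: sigma_f * (pi*d^2/4) = tau * (pi*d) * x  ->  sigma_f = 4 * tau * x / d
sigma_f = 4 * 38 * 62.4 / 12.6 = 752.8 MPa

752.8 MPa


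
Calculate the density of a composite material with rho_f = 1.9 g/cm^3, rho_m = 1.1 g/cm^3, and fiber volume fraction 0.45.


rho_c = rho_f*Vf + rho_m*(1-Vf) = 1.9*0.45 + 1.1*0.55 = 1.46 g/cm^3

1.46 g/cm^3


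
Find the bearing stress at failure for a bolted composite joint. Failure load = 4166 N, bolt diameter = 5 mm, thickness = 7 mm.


sigma_br = F/(d*h) = 4166/(5*7) = 119.0 MPa

119.0 MPa


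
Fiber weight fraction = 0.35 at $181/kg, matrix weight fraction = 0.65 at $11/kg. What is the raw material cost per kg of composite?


Cost = cost_f*Wf + cost_m*Wm = 181*0.35 + 11*0.65 = $70.5/kg

$70.5/kg


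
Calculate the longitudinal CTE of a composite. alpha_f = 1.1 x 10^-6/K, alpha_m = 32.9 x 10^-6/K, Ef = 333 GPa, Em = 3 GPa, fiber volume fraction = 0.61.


E1 = Ef*Vf + Em*(1-Vf) = 204.3
alpha_1 = (alpha_f*Ef*Vf + alpha_m*Em*(1-Vf))/E1 = 1.28 x 10^-6/K

1.28 x 10^-6/K


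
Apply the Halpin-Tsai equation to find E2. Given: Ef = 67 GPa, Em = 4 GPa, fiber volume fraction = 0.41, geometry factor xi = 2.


eta = (Ef/Em - 1)/(Ef/Em + xi) = (16.75 - 1)/(16.75 + 2) = 0.84
E2 = Em*(1+xi*eta*Vf)/(1-eta*Vf) = 10.3 GPa

10.3 GPa


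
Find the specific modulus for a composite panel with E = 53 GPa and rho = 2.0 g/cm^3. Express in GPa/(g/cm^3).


Specific stiffness = E/rho = 53/2.0 = 26.5 GPa/(g/cm^3)

26.5 GPa/(g/cm^3)


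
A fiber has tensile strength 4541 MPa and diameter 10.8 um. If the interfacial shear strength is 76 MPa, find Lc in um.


Lc = sigma_f * d / (2 * tau_i) = 4541 * 10.8 / (2 * 76) = 322.7 um

322.7 um


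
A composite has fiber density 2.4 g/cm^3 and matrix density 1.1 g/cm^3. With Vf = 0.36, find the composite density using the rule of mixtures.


rho_c = rho_f*Vf + rho_m*(1-Vf) = 2.4*0.36 + 1.1*0.64 = 1.568 g/cm^3

1.568 g/cm^3


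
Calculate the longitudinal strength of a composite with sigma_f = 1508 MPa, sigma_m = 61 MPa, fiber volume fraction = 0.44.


sigma_1 = sigma_f*Vf + sigma_m*(1-Vf) = 1508*0.44 + 61*0.56 = 697.7 MPa

697.7 MPa


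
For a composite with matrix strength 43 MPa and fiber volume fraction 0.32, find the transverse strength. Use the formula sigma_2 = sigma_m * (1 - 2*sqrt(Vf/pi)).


factor = 1 - 2*sqrt(0.32/pi) = 0.3617
sigma_2 = 43 * 0.3617 = 15.55 MPa

15.55 MPa


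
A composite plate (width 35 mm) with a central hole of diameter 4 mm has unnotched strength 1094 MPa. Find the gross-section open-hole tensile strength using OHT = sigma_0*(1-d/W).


OHT = sigma_0*(1-d/W) = 1094*(1-4/35) = 969.0 MPa

969.0 MPa


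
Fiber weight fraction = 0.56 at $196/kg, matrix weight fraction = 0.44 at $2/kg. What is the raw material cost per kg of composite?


Cost = cost_f*Wf + cost_m*Wm = 196*0.56 + 2*0.44 = $110.64/kg

$110.64/kg


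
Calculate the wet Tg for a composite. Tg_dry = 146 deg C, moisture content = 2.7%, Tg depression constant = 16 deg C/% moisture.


Tg_wet = Tg_dry - k*moisture = 146 - 16*2.7 = 102.8 deg C

102.8 deg C


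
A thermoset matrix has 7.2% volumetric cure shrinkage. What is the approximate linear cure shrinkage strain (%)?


Linear shrinkage ≈ vol_shrink/3 = 7.2/3 = 2.4%

2.4%


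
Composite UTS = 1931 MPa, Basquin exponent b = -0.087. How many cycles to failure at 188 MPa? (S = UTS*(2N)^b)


N = 0.5 * (S/UTS)^(1/b) = 0.5 * (188/1931)^(1/-0.087) = 2.1224e+11 cycles

2.1224e+11 cycles


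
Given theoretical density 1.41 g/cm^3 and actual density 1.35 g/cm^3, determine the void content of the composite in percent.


Void% = (rho_theo - rho_actual)/rho_theo * 100 = (1.41 - 1.35)/1.41 * 100 = 4.26%

4.26%


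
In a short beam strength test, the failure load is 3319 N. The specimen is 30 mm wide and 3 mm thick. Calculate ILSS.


ILSS = 3F/(4bh) = 3*3319/(4*30*3) = 27.66 MPa

27.66 MPa


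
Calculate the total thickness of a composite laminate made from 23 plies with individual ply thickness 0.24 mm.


h = n * t_ply = 23 * 0.24 = 5.52 mm

5.52 mm


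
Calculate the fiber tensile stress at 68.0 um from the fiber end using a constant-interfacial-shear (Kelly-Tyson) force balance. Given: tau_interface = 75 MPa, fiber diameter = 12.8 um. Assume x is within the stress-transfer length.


Force balance: sigma_f * (pi*d^2/4) = tau * (pi*d) * x  ->  sigma_f = 4 * tau * x / d
sigma_f = 4 * 75 * 68.0 / 12.8 = 1593.8 MPa

1593.8 MPa


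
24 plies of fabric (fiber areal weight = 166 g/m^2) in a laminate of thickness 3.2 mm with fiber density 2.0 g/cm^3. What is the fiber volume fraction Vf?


Vf = n * FAW / (rho_f * h * 1000) = 24 * 166 / (2.0 * 3.2 * 1000) = 0.6225

0.6225


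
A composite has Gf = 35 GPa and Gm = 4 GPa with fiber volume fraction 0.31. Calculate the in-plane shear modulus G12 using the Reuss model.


1/G12 = Vf/Gf + (1-Vf)/Gm = 0.31/35 + 0.69/4
G12 = 5.51 GPa

5.51 GPa


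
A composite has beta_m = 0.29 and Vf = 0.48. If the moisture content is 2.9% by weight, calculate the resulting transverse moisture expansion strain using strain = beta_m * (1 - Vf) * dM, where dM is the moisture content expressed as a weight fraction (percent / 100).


dM = 2.9/100 = 0.029
strain = beta_m * (1-Vf) * dM = 0.29 * 0.52 * 0.029 = 0.0043732

0.0043732


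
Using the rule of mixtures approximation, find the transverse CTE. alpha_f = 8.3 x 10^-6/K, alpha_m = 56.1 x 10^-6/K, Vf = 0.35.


alpha_2 = alpha_f*Vf + alpha_m*(1-Vf) = 8.3*0.35 + 56.1*0.65 = 39.4 x 10^-6/K

39.4 x 10^-6/K


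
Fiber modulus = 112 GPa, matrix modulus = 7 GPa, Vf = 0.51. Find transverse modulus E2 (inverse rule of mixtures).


1/E2 = Vf/Ef + (1-Vf)/Em = 0.51/112 + 0.49/7
E2 = 13.41 GPa

13.41 GPa


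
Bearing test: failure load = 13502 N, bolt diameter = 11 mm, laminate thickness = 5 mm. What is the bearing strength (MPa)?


sigma_br = F/(d*h) = 13502/(11*5) = 245.5 MPa

245.5 MPa


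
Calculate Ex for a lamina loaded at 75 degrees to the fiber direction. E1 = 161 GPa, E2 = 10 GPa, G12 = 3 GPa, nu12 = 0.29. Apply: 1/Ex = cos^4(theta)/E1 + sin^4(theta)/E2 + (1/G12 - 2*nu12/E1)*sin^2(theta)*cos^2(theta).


cos^4(75) = 0.004487, sin^4(75) = 0.870513, sin^2(75)*cos^2(75) = 0.0625
1/G12 - 2*nu12/E1 = 1/3 - 2*0.29/161 = 0.329731 GPa^-1
1/Ex = 0.004487/161 + 0.870513/10 + 0.329731*0.0625 = 0.1076873 GPa^-1
Ex = 9.29 GPa

9.29 GPa


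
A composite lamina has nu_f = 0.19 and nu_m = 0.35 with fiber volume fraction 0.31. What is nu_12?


nu_12 = nu_f*Vf + nu_m*(1-Vf) = 0.19*0.31 + 0.35*0.69 = 0.3004

0.3004


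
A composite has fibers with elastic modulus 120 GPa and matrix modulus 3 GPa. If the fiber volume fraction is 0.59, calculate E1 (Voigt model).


E1 = Ef*Vf + Em*(1-Vf) = 120*0.59 + 3*0.41 = 72.03 GPa

72.03 GPa


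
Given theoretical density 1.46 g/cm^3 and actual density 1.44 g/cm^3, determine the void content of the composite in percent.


Void% = (rho_theo - rho_actual)/rho_theo * 100 = (1.46 - 1.44)/1.46 * 100 = 1.37%

1.37%


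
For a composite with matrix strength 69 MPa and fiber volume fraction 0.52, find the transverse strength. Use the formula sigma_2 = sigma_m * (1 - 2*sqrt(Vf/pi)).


factor = 1 - 2*sqrt(0.52/pi) = 0.1863
sigma_2 = 69 * 0.1863 = 12.86 MPa

12.86 MPa


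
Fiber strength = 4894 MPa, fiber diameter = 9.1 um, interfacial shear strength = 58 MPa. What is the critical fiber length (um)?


Lc = sigma_f * d / (2 * tau_i) = 4894 * 9.1 / (2 * 58) = 383.9 um

383.9 um


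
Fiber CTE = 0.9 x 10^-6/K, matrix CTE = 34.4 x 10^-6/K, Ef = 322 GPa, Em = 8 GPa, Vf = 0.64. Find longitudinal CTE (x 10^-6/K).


E1 = Ef*Vf + Em*(1-Vf) = 208.96
alpha_1 = (alpha_f*Ef*Vf + alpha_m*Em*(1-Vf))/E1 = 1.36 x 10^-6/K

1.36 x 10^-6/K


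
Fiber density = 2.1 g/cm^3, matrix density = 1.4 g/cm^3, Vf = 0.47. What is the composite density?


rho_c = rho_f*Vf + rho_m*(1-Vf) = 2.1*0.47 + 1.4*0.53 = 1.729 g/cm^3

1.729 g/cm^3


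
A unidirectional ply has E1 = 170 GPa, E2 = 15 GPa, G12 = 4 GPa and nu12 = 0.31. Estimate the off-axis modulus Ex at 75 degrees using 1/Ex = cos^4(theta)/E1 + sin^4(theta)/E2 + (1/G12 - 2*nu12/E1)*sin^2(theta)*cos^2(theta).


cos^4(75) = 0.004487, sin^4(75) = 0.870513, sin^2(75)*cos^2(75) = 0.0625
1/G12 - 2*nu12/E1 = 1/4 - 2*0.31/170 = 0.246353 GPa^-1
1/Ex = 0.004487/170 + 0.870513/15 + 0.246353*0.0625 = 0.0734576 GPa^-1
Ex = 13.61 GPa

13.61 GPa


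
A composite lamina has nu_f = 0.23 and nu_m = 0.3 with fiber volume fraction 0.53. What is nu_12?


nu_12 = nu_f*Vf + nu_m*(1-Vf) = 0.23*0.53 + 0.3*0.47 = 0.2629

0.2629


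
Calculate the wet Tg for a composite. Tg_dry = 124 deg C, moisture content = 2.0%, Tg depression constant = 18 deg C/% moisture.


Tg_wet = Tg_dry - k*moisture = 124 - 18*2.0 = 88.0 deg C

88.0 deg C


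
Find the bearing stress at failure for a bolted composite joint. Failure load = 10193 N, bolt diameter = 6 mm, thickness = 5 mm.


sigma_br = F/(d*h) = 10193/(6*5) = 339.8 MPa

339.8 MPa


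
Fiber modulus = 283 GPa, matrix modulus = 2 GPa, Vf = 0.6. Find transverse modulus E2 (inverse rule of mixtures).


1/E2 = Vf/Ef + (1-Vf)/Em = 0.6/283 + 0.4/2
E2 = 4.95 GPa

4.95 GPa


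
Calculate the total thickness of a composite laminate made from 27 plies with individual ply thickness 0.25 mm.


h = n * t_ply = 27 * 0.25 = 6.75 mm

6.75 mm


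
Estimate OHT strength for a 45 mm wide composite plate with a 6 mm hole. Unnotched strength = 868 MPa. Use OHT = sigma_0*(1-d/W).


OHT = sigma_0*(1-d/W) = 868*(1-6/45) = 752.3 MPa

752.3 MPa


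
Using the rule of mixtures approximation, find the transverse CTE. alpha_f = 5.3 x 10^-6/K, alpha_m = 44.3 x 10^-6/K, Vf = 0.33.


alpha_2 = alpha_f*Vf + alpha_m*(1-Vf) = 5.3*0.33 + 44.3*0.67 = 31.4 x 10^-6/K

31.4 x 10^-6/K


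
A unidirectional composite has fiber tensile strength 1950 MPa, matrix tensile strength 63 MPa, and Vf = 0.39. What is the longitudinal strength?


sigma_1 = sigma_f*Vf + sigma_m*(1-Vf) = 1950*0.39 + 63*0.61 = 798.9 MPa

798.9 MPa


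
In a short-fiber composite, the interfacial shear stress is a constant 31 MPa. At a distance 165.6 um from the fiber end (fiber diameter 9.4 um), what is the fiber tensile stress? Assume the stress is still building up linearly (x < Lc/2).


Force balance: sigma_f * (pi*d^2/4) = tau * (pi*d) * x  ->  sigma_f = 4 * tau * x / d
sigma_f = 4 * 31 * 165.6 / 9.4 = 2184.5 MPa

2184.5 MPa


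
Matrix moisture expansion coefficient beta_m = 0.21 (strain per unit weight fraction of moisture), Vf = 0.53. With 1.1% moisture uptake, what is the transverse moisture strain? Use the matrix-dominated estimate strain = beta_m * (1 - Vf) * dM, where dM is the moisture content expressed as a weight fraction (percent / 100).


dM = 1.1/100 = 0.011
strain = beta_m * (1-Vf) * dM = 0.21 * 0.47 * 0.011 = 0.0010857

0.0010857


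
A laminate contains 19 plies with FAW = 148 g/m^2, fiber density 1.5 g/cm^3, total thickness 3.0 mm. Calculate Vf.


Vf = n * FAW / (rho_f * h * 1000) = 19 * 148 / (1.5 * 3.0 * 1000) = 0.6249

0.6249


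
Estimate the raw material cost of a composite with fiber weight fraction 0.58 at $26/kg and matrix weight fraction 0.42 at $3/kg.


Cost = cost_f*Wf + cost_m*Wm = 26*0.58 + 3*0.42 = $16.34/kg

$16.34/kg


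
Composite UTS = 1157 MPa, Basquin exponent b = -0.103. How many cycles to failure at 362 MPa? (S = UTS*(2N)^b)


N = 0.5 * (S/UTS)^(1/b) = 0.5 * (362/1157)^(1/-0.103) = 39649.6899 cycles

39649.6899 cycles


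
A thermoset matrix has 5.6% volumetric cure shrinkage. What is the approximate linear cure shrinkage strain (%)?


Linear shrinkage ≈ vol_shrink/3 = 5.6/3 = 1.867%

1.867%


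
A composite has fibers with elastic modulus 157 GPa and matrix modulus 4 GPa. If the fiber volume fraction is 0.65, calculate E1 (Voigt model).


E1 = Ef*Vf + Em*(1-Vf) = 157*0.65 + 4*0.35 = 103.45 GPa

103.45 GPa


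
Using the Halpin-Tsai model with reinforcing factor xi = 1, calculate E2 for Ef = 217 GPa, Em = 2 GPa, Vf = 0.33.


eta = (Ef/Em - 1)/(Ef/Em + xi) = (108.5 - 1)/(108.5 + 1) = 0.9817
E2 = Em*(1+xi*eta*Vf)/(1-eta*Vf) = 3.92 GPa

3.92 GPa


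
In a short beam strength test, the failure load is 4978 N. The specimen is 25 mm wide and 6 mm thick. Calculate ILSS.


ILSS = 3F/(4bh) = 3*4978/(4*25*6) = 24.89 MPa

24.89 MPa


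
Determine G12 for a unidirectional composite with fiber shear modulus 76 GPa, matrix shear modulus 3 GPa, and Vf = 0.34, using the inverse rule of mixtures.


1/G12 = Vf/Gf + (1-Vf)/Gm = 0.34/76 + 0.66/3
G12 = 4.45 GPa

4.45 GPa


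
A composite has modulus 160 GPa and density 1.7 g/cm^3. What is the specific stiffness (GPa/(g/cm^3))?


Specific stiffness = E/rho = 160/1.7 = 94.1 GPa/(g/cm^3)

94.1 GPa/(g/cm^3)


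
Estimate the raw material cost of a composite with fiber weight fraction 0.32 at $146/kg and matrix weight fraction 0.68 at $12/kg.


Cost = cost_f*Wf + cost_m*Wm = 146*0.32 + 12*0.68 = $54.88/kg

$54.88/kg


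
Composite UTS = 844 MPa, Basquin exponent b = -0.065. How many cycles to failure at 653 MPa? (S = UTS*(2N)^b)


N = 0.5 * (S/UTS)^(1/b) = 0.5 * (653/844)^(1/-0.065) = 25.8980 cycles

25.8980 cycles


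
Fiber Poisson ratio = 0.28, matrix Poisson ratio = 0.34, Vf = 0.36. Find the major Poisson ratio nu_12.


nu_12 = nu_f*Vf + nu_m*(1-Vf) = 0.28*0.36 + 0.34*0.64 = 0.3184

0.3184


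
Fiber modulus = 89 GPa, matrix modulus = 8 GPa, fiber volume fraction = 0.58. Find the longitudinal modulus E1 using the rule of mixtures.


E1 = Ef*Vf + Em*(1-Vf) = 89*0.58 + 8*0.42 = 54.98 GPa

54.98 GPa


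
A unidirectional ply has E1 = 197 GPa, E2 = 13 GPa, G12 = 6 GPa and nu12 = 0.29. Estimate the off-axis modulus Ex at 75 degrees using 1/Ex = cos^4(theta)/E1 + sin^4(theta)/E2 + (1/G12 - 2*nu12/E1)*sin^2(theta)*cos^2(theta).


cos^4(75) = 0.004487, sin^4(75) = 0.870513, sin^2(75)*cos^2(75) = 0.0625
1/G12 - 2*nu12/E1 = 1/6 - 2*0.29/197 = 0.163723 GPa^-1
1/Ex = 0.004487/197 + 0.870513/13 + 0.163723*0.0625 = 0.077218 GPa^-1
Ex = 12.95 GPa

12.95 GPa


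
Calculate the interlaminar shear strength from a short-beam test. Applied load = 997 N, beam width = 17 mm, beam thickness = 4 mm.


ILSS = 3F/(4bh) = 3*997/(4*17*4) = 11.0 MPa

11.0 MPa


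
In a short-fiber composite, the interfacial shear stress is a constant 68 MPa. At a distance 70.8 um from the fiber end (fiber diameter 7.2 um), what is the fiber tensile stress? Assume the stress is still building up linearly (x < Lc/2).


Force balance: sigma_f * (pi*d^2/4) = tau * (pi*d) * x  ->  sigma_f = 4 * tau * x / d
sigma_f = 4 * 68 * 70.8 / 7.2 = 2674.7 MPa

2674.7 MPa


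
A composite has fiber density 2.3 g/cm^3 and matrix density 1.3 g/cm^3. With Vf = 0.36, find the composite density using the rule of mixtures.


rho_c = rho_f*Vf + rho_m*(1-Vf) = 2.3*0.36 + 1.3*0.64 = 1.66 g/cm^3

1.66 g/cm^3


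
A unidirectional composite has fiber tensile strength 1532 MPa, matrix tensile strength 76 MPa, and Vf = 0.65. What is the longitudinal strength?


sigma_1 = sigma_f*Vf + sigma_m*(1-Vf) = 1532*0.65 + 76*0.35 = 1022.4 MPa

1022.4 MPa


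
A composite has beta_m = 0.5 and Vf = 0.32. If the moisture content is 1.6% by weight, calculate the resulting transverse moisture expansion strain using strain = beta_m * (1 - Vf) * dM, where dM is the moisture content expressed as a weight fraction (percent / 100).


dM = 1.6/100 = 0.016
strain = beta_m * (1-Vf) * dM = 0.5 * 0.68 * 0.016 = 0.00544

0.00544


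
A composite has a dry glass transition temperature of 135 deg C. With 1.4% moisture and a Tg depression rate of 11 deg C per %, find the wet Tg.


Tg_wet = Tg_dry - k*moisture = 135 - 11*1.4 = 119.6 deg C

119.6 deg C


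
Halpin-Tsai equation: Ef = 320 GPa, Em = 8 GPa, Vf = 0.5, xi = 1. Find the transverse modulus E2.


eta = (Ef/Em - 1)/(Ef/Em + xi) = (40.0 - 1)/(40.0 + 1) = 0.9512
E2 = Em*(1+xi*eta*Vf)/(1-eta*Vf) = 22.51 GPa

22.51 GPa
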